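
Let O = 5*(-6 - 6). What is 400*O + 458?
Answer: -23542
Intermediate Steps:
O = -60 (O = 5*(-12) = -60)
400*O + 458 = 400*(-60) + 458 = -24000 + 458 = -23542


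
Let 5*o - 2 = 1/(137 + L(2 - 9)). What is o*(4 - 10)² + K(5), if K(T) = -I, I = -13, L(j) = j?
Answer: 8923/325 ≈ 27.455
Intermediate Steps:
K(T) = 13 (K(T) = -1*(-13) = 13)
o = 261/650 (o = ⅖ + 1/(5*(137 + (2 - 9))) = ⅖ + 1/(5*(137 - 7)) = ⅖ + (⅕)/130 = ⅖ + (⅕)*(1/130) = ⅖ + 1/650 = 261/650 ≈ 0.40154)
o*(4 - 10)² + K(5) = 261*(4 - 10)²/650 + 13 = (261/650)*(-6)² + 13 = (261/650)*36 + 13 = 4698/325 + 13 = 8923/325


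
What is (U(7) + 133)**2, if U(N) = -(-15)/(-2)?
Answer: 63001/4 ≈ 15750.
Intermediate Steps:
U(N) = -15/2 (U(N) = -(-15)*(-1)/2 = -5*3/2 = -15/2)
(U(7) + 133)**2 = (-15/2 + 133)**2 = (251/2)**2 = 63001/4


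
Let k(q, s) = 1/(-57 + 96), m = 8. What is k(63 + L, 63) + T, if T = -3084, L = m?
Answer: -120275/39 ≈ -3084.0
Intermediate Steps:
L = 8
k(q, s) = 1/39
k(63 + L, 63) + T = 1/39 - 3084 = -120275/39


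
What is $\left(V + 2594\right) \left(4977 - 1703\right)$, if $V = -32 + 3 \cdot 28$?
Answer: $8663004$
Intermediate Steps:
$V = 52$ ($V = -32 + 84 = 52$)
$\left(V + 2594\right) \left(4977 - 1703\right) = \left(52 + 2594\right) \left(4977 - 1703\right) = 2646 \cdot 3274 = 8663004$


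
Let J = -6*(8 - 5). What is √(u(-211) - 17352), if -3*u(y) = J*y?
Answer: I*√18618 ≈ 136.45*I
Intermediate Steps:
J = -18 (J = -6*3 = -18)
u(y) = 6*y (u(y) = -(-6)*y = 6*y)
√(u(-211) - 17352) = √(6*(-211) - 17352) = √(-1266 - 17352) = √(-18618) = I*√18618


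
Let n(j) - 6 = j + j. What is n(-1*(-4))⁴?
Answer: 38416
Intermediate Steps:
n(j) = 6 + 2*j (n(j) = 6 + (j + j) = 6 + 2*j)
n(-1*(-4))⁴ = (6 + 2*(-1*(-4)))⁴ = (6 + 2*4)⁴ = (6 + 8)⁴ = 14⁴ = 38416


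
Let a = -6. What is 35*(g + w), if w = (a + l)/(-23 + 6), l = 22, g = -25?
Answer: -15435/17 ≈ -907.94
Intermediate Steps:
w = -16/17 (w = (-6 + 22)/(-23 + 6) = 16/(-17) = 16*(-1/17) = -16/17 ≈ -0.94118)
35*(g + w) = 35*(-25 - 16/17) = 35*(-441/17) = -15435/17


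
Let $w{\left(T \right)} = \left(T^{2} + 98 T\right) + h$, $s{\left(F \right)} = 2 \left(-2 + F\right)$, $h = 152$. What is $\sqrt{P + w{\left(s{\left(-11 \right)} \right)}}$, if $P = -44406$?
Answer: $i \sqrt{46126} \approx 214.77 i$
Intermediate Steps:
$s{\left(F \right)} = -4 + 2 F$
$w{\left(T \right)} = 152 + T^{2} + 98 T$ ($w{\left(T \right)} = \left(T^{2} + 98 T\right) + 152 = 152 + T^{2} + 98 T$)
$\sqrt{P + w{\left(s{\left(-11 \right)} \right)}} = \sqrt{-44406 + \left(152 + \left(-4 + 2 \left(-11\right)\right)^{2} + 98 \left(-4 + 2 \left(-11\right)\right)\right)} = \sqrt{-44406 + \left(152 + \left(-4 - 22\right)^{2} + 98 \left(-4 - 22\right)\right)} = \sqrt{-44406 + \left(152 + \left(-26\right)^{2} + 98 \left(-26\right)\right)} = \sqrt{-44406 + \left(152 + 676 - 2548\right)} = \sqrt{-44406 - 1720} = \sqrt{-46126} = i \sqrt{46126}$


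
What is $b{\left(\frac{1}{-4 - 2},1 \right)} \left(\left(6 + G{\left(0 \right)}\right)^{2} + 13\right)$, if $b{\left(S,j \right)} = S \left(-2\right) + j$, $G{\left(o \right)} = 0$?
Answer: $\frac{196}{3} \approx 65.333$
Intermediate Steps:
$b{\left(S,j \right)} = j - 2 S$ ($b{\left(S,j \right)} = - 2 S + j = j - 2 S$)
$b{\left(\frac{1}{-4 - 2},1 \right)} \left(\left(6 + G{\left(0 \right)}\right)^{2} + 13\right) = \left(1 - \frac{2}{-4 - 2}\right) \left(\left(6 + 0\right)^{2} + 13\right) = \left(1 - \frac{2}{-6}\right) \left(6^{2} + 13\right) = \left(1 - - \frac{1}{3}\right) \left(36 + 13\right) = \left(1 + \frac{1}{3}\right) 49 = \frac{4}{3} \cdot 49 = \frac{196}{3}$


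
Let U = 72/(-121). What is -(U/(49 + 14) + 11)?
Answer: -9309/847 ≈ -10.991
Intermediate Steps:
U = -72/121 (U = 72*(-1/121) = -72/121 ≈ -0.59504)
-(U/(49 + 14) + 11) = -(-72/(121*(49 + 14)) + 11) = -(-72/121/63 + 11) = -(-72/121*1/63 + 11) = -(-8/847 + 11) = -1*9309/847 = -9309/847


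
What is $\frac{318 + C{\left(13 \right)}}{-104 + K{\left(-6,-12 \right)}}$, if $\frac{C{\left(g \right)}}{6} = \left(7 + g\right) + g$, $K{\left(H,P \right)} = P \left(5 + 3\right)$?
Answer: $- \frac{129}{50} \approx -2.58$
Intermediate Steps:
$K{\left(H,P \right)} = 8 P$ ($K{\left(H,P \right)} = P 8 = 8 P$)
$C{\left(g \right)} = 42 + 12 g$ ($C{\left(g \right)} = 6 \left(\left(7 + g\right) + g\right) = 6 \left(7 + 2 g\right) = 42 + 12 g$)
$\frac{318 + C{\left(13 \right)}}{-104 + K{\left(-6,-12 \right)}} = \frac{318 + \left(42 + 12 \cdot 13\right)}{-104 + 8 \left(-12\right)} = \frac{318 + \left(42 + 156\right)}{-104 - 96} = \frac{318 + 198}{-200} = 516 \left(- \frac{1}{200}\right) = - \frac{129}{50}$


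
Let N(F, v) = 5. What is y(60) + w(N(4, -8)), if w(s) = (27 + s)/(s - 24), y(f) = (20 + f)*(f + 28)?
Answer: 133728/19 ≈ 7038.3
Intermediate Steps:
y(f) = (20 + f)*(28 + f)
w(s) = (27 + s)/(-24 + s)
y(60) + w(N(4, -8)) = (560 + 60² + 48*60) + (27 + 5)/(-24 + 5) = (560 + 3600 + 2880) + 32/(-19) = 7040 - 1/19*32 = 7040 - 32/19 = 133728/19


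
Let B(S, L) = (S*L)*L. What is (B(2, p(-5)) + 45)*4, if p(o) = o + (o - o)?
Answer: 380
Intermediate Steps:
p(o) = o (p(o) = o + 0 = o)
B(S, L) = S*L² (B(S, L) = (L*S)*L = S*L²)
(B(2, p(-5)) + 45)*4 = (2*(-5)² + 45)*4 = (2*25 + 45)*4 = (50 + 45)*4 = 95*4 = 380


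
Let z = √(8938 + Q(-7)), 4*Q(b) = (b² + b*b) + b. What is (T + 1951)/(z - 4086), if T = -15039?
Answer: 213910272/66745741 + 26176*√35843/66745741 ≈ 3.2791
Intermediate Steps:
Q(b) = b²/2 + b/4 (Q(b) = ((b² + b*b) + b)/4 = ((b² + b²) + b)/4 = (2*b² + b)/4 = (b + 2*b²)/4 = b²/2 + b/4)
z = √35843/2 (z = √(8938 + (¼)*(-7)*(1 + 2*(-7))) = √(8938 + (¼)*(-7)*(1 - 14)) = √(8938 + (¼)*(-7)*(-13)) = √(8938 + 91/4) = √(35843/4) = √35843/2 ≈ 94.661)
(T + 1951)/(z - 4086) = (-15039 + 1951)/(√35843/2 - 4086) = -13088/(-4086 + √35843/2)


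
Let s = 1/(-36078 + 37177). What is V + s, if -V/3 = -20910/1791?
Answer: 7660229/218701 ≈ 35.026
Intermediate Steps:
V = 6970/199 (V = -(-62730)/1791 = -3*(-6970/597) = 6970/199 ≈ 35.025)
s = 1/1099 ≈ 0.00090992
V + s = 6970/199 + 1/1099 = 7660229/218701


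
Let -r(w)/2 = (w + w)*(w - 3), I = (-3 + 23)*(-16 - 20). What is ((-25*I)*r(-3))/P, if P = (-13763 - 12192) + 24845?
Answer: 43200/37 ≈ 1167.6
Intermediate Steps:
P = -1110 (P = -25955 + 24845 = -1110)
I = -720 (I = 20*(-36) = -720)
r(w) = -4*w*(-3 + w) (r(w) = -2*(w + w)*(w - 3) = -2*2*w*(-3 + w) = -4*w*(-3 + w))
((-25*I)*r(-3))/P = ((-25*(-720))*(4*(-3)*(3 - 1*(-3))))/(-1110) = (18000*(4*(-3)*(3 + 3)))*(-1/1110) = (18000*(4*(-3)*6))*(-1/1110) = (18000*(-72))*(-1/1110) = -1296000*(-1/1110) = 43200/37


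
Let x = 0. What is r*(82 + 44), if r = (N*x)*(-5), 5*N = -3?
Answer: 0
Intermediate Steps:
N = -3/5 (N = (1/5)*(-3) = -3/5 ≈ -0.60000)
r = 0 (r = -3/5*0*(-5) = 0*(-5) = 0)
r*(82 + 44) = 0*(82 + 44) = 0*126 = 0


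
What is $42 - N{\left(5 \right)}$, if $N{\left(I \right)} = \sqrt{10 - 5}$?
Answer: $42 - \sqrt{5} \approx 39.764$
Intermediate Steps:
$N{\left(I \right)} = \sqrt{5}$
$42 - N{\left(5 \right)} = 42 - \sqrt{5}$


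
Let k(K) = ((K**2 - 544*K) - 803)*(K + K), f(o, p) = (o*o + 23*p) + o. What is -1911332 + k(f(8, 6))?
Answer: -31707392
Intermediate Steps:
f(o, p) = o + o**2 + 23*p (f(o, p) = (o**2 + 23*p) + o = o + o**2 + 23*p)
k(K) = 2*K*(-803 + K**2 - 544*K) (k(K) = (-803 + K**2 - 544*K)*(2*K) = 2*K*(-803 + K**2 - 544*K))
-1911332 + k(f(8, 6)) = -1911332 + 2*(8 + 8**2 + 23*6)*(-803 + (8 + 8**2 + 23*6)**2 - 544*(8 + 8**2 + 23*6)) = -1911332 + 2*(8 + 64 + 138)*(-803 + (8 + 64 + 138)**2 - 544*(8 + 64 + 138)) = -1911332 + 2*210*(-803 + 210**2 - 544*210) = -1911332 + 2*210*(-803 + 44100 - 114240) = -1911332 + 2*210*(-70943) = -1911332 - 29796060 = -31707392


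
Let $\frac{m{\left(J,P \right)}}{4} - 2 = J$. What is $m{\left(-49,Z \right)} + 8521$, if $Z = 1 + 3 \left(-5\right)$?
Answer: $8333$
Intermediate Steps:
$Z = -14$ ($Z = 1 - 15 = -14$)
$m{\left(J,P \right)} = 8 + 4 J$
$m{\left(-49,Z \right)} + 8521 = \left(8 + 4 \left(-49\right)\right) + 8521 = \left(8 - 196\right) + 8521 = -188 + 8521 = 8333$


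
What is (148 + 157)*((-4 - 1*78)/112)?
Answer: -12505/56 ≈ -223.30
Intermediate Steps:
(148 + 157)*((-4 - 1*78)/112) = 305*((-4 - 78)*(1/112)) = 305*(-82*1/112) = 305*(-41/56) = -12505/56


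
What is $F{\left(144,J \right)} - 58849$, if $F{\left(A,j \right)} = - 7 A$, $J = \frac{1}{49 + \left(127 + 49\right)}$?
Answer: $-59857$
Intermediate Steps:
$J = \frac{1}{225}$ ($J = \frac{1}{49 + 176} = \frac{1}{225} \approx 0.0044444$)
$F{\left(144,J \right)} - 58849 = \left(-7\right) 144 - 58849 = -1008 - 58849 = -59857$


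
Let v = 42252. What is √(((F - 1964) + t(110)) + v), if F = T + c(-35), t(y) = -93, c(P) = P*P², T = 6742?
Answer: √4062 ≈ 63.734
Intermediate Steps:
c(P) = P³
F = -36133 (F = 6742 + (-35)³ = 6742 - 42875 = -36133)
√(((F - 1964) + t(110)) + v) = √(((-36133 - 1964) - 93) + 42252) = √((-38097 - 93) + 42252) = √(-38190 + 42252) = √4062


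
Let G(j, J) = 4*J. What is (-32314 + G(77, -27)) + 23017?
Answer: -9405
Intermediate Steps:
(-32314 + G(77, -27)) + 23017 = (-32314 + 4*(-27)) + 23017 = (-32314 - 108) + 23017 = -32422 + 23017 = -9405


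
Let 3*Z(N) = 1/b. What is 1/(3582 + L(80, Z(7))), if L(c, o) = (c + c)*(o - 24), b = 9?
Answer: -27/6806 ≈ -0.0039671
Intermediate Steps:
Z(N) = 1/27 (Z(N) = (⅓)/9 = (⅓)*(⅑) = 1/27)
L(c, o) = 2*c*(-24 + o) (L(c, o) = (2*c)*(-24 + o) = 2*c*(-24 + o))
1/(3582 + L(80, Z(7))) = 1/(3582 + 2*80*(-24 + 1/27)) = 1/(3582 + 2*80*(-647/27)) = 1/(3582 - 103520/27) = 1/(-6806/27) = -27/6806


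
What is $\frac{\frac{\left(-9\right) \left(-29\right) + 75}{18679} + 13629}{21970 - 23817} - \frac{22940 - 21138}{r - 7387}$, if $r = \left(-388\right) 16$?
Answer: $- \frac{3398797321439}{469029036235} \approx -7.2465$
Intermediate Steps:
$r = -6208$
$\frac{\frac{\left(-9\right) \left(-29\right) + 75}{18679} + 13629}{21970 - 23817} - \frac{22940 - 21138}{r - 7387} = \frac{\frac{\left(-9\right) \left(-29\right) + 75}{18679} + 13629}{21970 - 23817} - \frac{22940 - 21138}{-6208 - 7387} = \frac{\left(261 + 75\right) \frac{1}{18679} + 13629}{-1847} - \frac{1802}{-13595} = \left(336 \cdot \frac{1}{18679} + 13629\right) \left(- \frac{1}{1847}\right) - 1802 \left(- \frac{1}{13595}\right) = \left(\frac{336}{18679} + 13629\right) \left(- \frac{1}{1847}\right) - - \frac{1802}{13595} = \frac{254576427}{18679} \left(- \frac{1}{1847}\right) + \frac{1802}{13595} = - \frac{254576427}{34500113} + \frac{1802}{13595} = - \frac{3398797321439}{469029036235}$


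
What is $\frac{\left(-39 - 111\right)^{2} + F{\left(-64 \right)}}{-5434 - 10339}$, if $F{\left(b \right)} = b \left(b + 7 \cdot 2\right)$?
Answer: $- \frac{25700}{15773} \approx -1.6294$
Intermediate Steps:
$F{\left(b \right)} = b \left(14 + b\right)$ ($F{\left(b \right)} = b \left(b + 14\right) = b \left(14 + b\right)$)
$\frac{\left(-39 - 111\right)^{2} + F{\left(-64 \right)}}{-5434 - 10339} = \frac{\left(-39 - 111\right)^{2} - 64 \left(14 - 64\right)}{-5434 - 10339} = \frac{\left(-150\right)^{2} - -3200}{-15773} = \left(22500 + 3200\right) \left(- \frac{1}{15773}\right) = 25700 \left(- \frac{1}{15773}\right) = - \frac{25700}{15773}$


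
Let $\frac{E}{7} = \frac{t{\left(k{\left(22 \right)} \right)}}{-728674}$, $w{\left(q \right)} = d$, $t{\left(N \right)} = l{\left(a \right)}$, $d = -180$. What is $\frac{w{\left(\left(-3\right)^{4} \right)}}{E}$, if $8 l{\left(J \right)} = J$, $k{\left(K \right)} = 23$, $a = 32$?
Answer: $\frac{32790330}{7} \approx 4.6843 \cdot 10^{6}$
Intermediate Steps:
$l{\left(J \right)} = \frac{J}{8}$
$t{\left(N \right)} = 4$ ($t{\left(N \right)} = \frac{1}{8} \cdot 32 = 4$)
$w{\left(q \right)} = -180$
$E = - \frac{14}{364337}$ ($E = 7 \frac{4}{-728674} = 7 \cdot 4 \left(- \frac{1}{728674}\right) = 7 \left(- \frac{2}{364337}\right) = - \frac{14}{364337} \approx -3.8426 \cdot 10^{-5}$)
$\frac{w{\left(\left(-3\right)^{4} \right)}}{E} = - \frac{180}{- \frac{14}{364337}} = \left(-180\right) \left(- \frac{364337}{14}\right) = \frac{32790330}{7}$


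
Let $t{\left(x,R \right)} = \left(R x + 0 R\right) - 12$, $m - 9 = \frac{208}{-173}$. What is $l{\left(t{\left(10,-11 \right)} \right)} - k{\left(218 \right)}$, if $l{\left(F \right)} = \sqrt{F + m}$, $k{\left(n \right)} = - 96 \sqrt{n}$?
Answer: $96 \sqrt{218} + \frac{i \sqrt{3417961}}{173} \approx 1417.4 + 10.687 i$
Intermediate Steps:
$m = \frac{1349}{173}$ ($m = 9 + \frac{208}{-173} = 9 + 208 \left(- \frac{1}{173}\right) = 9 - \frac{208}{173} = \frac{1349}{173} \approx 7.7977$)
$t{\left(x,R \right)} = -12 + R x$ ($t{\left(x,R \right)} = \left(R x + 0\right) - 12 = R x - 12 = -12 + R x$)
$l{\left(F \right)} = \sqrt{\frac{1349}{173} + F}$ ($l{\left(F \right)} = \sqrt{F + \frac{1349}{173}} = \sqrt{\frac{1349}{173} + F}$)
$l{\left(t{\left(10,-11 \right)} \right)} - k{\left(218 \right)} = \frac{\sqrt{233377 + 29929 \left(-12 - 110\right)}}{173} - - 96 \sqrt{218} = \frac{\sqrt{233377 + 29929 \left(-12 - 110\right)}}{173} + 96 \sqrt{218} = \frac{\sqrt{233377 + 29929 \left(-122\right)}}{173} + 96 \sqrt{218} = \frac{\sqrt{233377 - 3651338}}{173} + 96 \sqrt{218} = \frac{\sqrt{-3417961}}{173} + 96 \sqrt{218} = \frac{i \sqrt{3417961}}{173} + 96 \sqrt{218} = 96 \sqrt{218} + \frac{i \sqrt{3417961}}{173}$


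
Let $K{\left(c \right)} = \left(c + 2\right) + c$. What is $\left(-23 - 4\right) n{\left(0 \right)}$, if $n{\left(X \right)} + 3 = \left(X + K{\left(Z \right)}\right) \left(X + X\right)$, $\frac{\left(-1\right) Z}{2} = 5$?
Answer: $81$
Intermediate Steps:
$Z = -10$ ($Z = \left(-2\right) 5 = -10$)
$K{\left(c \right)} = 2 + 2 c$ ($K{\left(c \right)} = \left(2 + c\right) + c = 2 + 2 c$)
$n{\left(X \right)} = -3 + 2 X \left(-18 + X\right)$ ($n{\left(X \right)} = -3 + \left(X + \left(2 + 2 \left(-10\right)\right)\right) \left(X + X\right) = -3 + \left(X + \left(2 - 20\right)\right) 2 X = -3 + \left(X - 18\right) 2 X = -3 + \left(-18 + X\right) 2 X = -3 + 2 X \left(-18 + X\right)$)
$\left(-23 - 4\right) n{\left(0 \right)} = \left(-23 - 4\right) \left(-3 - 0 + 2 \cdot 0^{2}\right) = - 27 \left(-3 + 0 + 2 \cdot 0\right) = - 27 \left(-3 + 0 + 0\right) = \left(-27\right) \left(-3\right) = 81$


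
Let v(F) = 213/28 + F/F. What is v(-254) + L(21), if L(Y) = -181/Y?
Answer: -1/84 ≈ -0.011905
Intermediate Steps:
v(F) = 241/28 (v(F) = 213*(1/28) + 1 = 213/28 + 1 = 241/28)
v(-254) + L(21) = 241/28 - 181/21 = -1/84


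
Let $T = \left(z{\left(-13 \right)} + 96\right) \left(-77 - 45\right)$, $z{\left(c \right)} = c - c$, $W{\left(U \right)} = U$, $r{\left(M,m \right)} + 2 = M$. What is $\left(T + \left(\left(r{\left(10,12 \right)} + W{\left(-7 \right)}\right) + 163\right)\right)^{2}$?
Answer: $133356304$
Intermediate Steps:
$r{\left(M,m \right)} = -2 + M$
$z{\left(c \right)} = 0$
$T = -11712$ ($T = \left(0 + 96\right) \left(-77 - 45\right) = 96 \left(-122\right) = -11712$)
$\left(T + \left(\left(r{\left(10,12 \right)} + W{\left(-7 \right)}\right) + 163\right)\right)^{2} = \left(-11712 + \left(\left(\left(-2 + 10\right) - 7\right) + 163\right)\right)^{2} = \left(-11712 + \left(\left(8 - 7\right) + 163\right)\right)^{2} = \left(-11712 + \left(1 + 163\right)\right)^{2} = \left(-11712 + 164\right)^{2} = \left(-11548\right)^{2} = 133356304$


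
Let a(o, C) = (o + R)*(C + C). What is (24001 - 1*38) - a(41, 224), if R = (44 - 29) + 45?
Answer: -21285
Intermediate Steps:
R = 60 (R = 15 + 45 = 60)
a(o, C) = 2*C*(60 + o) (a(o, C) = (o + 60)*(C + C) = (60 + o)*(2*C) = 2*C*(60 + o))
(24001 - 1*38) - a(41, 224) = (24001 - 1*38) - 2*224*(60 + 41) = (24001 - 38) - 2*224*101 = 23963 - 1*45248 = 23963 - 45248 = -21285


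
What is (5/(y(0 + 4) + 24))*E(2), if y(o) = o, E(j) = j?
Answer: 5/14 ≈ 0.35714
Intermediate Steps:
(5/(y(0 + 4) + 24))*E(2) = (5/((0 + 4) + 24))*2 = (5/(4 + 24))*2 = (5/28)*2 = 5/14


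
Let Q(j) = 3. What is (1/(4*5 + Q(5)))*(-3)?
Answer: -3/23 ≈ -0.13043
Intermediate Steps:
(1/(4*5 + Q(5)))*(-3) = (1/(4*5 + 3))*(-3) = (1/(20 + 3))*(-3) = (1/23)*(-3) = -3/23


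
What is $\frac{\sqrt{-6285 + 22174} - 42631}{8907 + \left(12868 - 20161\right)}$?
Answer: $- \frac{42631}{1614} + \frac{\sqrt{15889}}{1614} \approx -26.335$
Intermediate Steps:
$\frac{\sqrt{-6285 + 22174} - 42631}{8907 + \left(12868 - 20161\right)} = \frac{\sqrt{15889} - 42631}{8907 + \left(12868 - 20161\right)} = \frac{-42631 + \sqrt{15889}}{8907 - 7293} = \frac{-42631 + \sqrt{15889}}{1614} = \left(-42631 + \sqrt{15889}\right) \frac{1}{1614} = - \frac{42631}{1614} + \frac{\sqrt{15889}}{1614}$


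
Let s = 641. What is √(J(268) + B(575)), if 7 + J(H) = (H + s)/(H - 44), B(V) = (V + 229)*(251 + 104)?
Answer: √895067894/56 ≈ 534.24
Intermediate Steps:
B(V) = 81295 + 355*V (B(V) = (229 + V)*355 = 81295 + 355*V)
J(H) = -7 + (641 + H)/(-44 + H) (J(H) = -7 + (H + 641)/(H - 44) = -7 + (641 + H)/(-44 + H))
√(J(268) + B(575)) = √((949 - 6*268)/(-44 + 268) + (81295 + 355*575)) = √((949 - 1608)/224 + (81295 + 204125)) = √((1/224)*(-659) + 285420) = √(-659/224 + 285420) = √(63933421/224) = √895067894/56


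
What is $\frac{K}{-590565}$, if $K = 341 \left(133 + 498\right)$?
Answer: $- \frac{215171}{590565} \approx -0.36435$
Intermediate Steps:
$K = 215171$ ($K = 341 \cdot 631 = 215171$)
$\frac{K}{-590565} = \frac{215171}{-590565} = 215171 \left(- \frac{1}{590565}\right) = - \frac{215171}{590565}$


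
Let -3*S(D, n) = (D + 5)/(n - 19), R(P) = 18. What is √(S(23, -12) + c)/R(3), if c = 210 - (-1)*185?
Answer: √3418959/1674 ≈ 1.1046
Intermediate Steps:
S(D, n) = -(5 + D)/(3*(-19 + n)) (S(D, n) = -(D + 5)/(3*(n - 19)) = -(5 + D)/(3*(-19 + n)))
c = 395 (c = 210 - 1*(-185) = 210 + 185 = 395)
√(S(23, -12) + c)/R(3) = √((-5 - 1*23)/(3*(-19 - 12)) + 395)/18 = √((⅓)*(-5 - 23)/(-31) + 395)*(1/18) = √((⅓)*(-1/31)*(-28) + 395)*(1/18) = √(28/93 + 395)*(1/18) = √(36763/93)*(1/18) = (√3418959/93)*(1/18) = √3418959/1674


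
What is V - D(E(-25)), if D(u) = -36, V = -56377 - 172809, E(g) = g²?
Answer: -229150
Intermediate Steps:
V = -229186
V - D(E(-25)) = -229186 - 1*(-36) = -229186 + 36 = -229150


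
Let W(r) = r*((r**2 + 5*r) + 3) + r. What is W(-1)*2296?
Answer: 0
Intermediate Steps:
W(r) = r + r*(3 + r**2 + 5*r) (W(r) = r*(3 + r**2 + 5*r) + r = r + r*(3 + r**2 + 5*r))
W(-1)*2296 = -(4 + (-1)**2 + 5*(-1))*2296 = -(4 + 1 - 5)*2296 = -1*0*2296 = 0*2296 = 0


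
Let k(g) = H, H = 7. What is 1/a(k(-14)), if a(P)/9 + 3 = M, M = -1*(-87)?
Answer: 1/756 ≈ 0.0013228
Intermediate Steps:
k(g) = 7
M = 87
a(P) = 756 (a(P) = -27 + 9*87 = -27 + 783 = 756)
1/a(k(-14)) = 1/756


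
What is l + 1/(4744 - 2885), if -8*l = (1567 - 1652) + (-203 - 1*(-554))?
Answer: -247243/7436 ≈ -33.249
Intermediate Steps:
l = -133/4 (l = -((1567 - 1652) + (-203 - 1*(-554)))/8 = -(-85 + (-203 + 554))/8 = -(-85 + 351)/8 = -1/8*266 = -133/4 ≈ -33.250)
l + 1/(4744 - 2885) = -133/4 + 1/(4744 - 2885) = -133/4 + 1/1859 = -247243/7436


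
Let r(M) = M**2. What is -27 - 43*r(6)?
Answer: -1575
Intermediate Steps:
-27 - 43*r(6) = -27 - 43*6**2 = -27 - 43*36 = -27 - 1548 = -1575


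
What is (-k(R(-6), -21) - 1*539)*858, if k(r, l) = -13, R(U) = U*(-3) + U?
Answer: -451308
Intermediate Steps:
R(U) = -2*U (R(U) = -3*U + U = -2*U)
(-k(R(-6), -21) - 1*539)*858 = (-1*(-13) - 1*539)*858 = (13 - 539)*858 = -526*858 = -451308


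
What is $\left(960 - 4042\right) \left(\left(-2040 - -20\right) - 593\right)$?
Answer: $8053266$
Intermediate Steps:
$\left(960 - 4042\right) \left(\left(-2040 - -20\right) - 593\right) = - 3082 \left(\left(-2040 + 20\right) - 593\right) = - 3082 \left(-2020 - 593\right) = \left(-3082\right) \left(-2613\right) = 8053266$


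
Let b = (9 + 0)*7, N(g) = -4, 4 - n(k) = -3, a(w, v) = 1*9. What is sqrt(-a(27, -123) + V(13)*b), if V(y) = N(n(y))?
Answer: 3*I*sqrt(29) ≈ 16.155*I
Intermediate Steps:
a(w, v) = 9
n(k) = 7 (n(k) = 4 - 1*(-3) = 4 + 3 = 7)
b = 63 (b = 9*7 = 63)
V(y) = -4
sqrt(-a(27, -123) + V(13)*b) = sqrt(-1*9 - 4*63) = sqrt(-9 - 252) = sqrt(-261) = 3*I*sqrt(29)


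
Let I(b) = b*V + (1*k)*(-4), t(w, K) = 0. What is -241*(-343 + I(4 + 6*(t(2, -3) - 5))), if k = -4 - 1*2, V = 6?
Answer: 114475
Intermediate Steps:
k = -6 (k = -4 - 2 = -6)
I(b) = 24 + 6*b (I(b) = b*6 + (1*(-6))*(-4) = 6*b - 6*(-4) = 6*b + 24 = 24 + 6*b)
-241*(-343 + I(4 + 6*(t(2, -3) - 5))) = -241*(-343 + (24 + 6*(4 + 6*(0 - 5)))) = -241*(-343 + (24 + 6*(4 + 6*(-5)))) = -241*(-343 + (24 + 6*(4 - 30))) = -241*(-343 + (24 + 6*(-26))) = -241*(-343 + (24 - 156)) = -241*(-343 - 132) = -241*(-475) = 114475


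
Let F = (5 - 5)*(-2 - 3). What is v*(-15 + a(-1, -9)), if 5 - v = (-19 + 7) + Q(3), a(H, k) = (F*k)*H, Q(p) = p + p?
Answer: -165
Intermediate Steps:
F = 0 (F = 0*(-5) = 0)
Q(p) = 2*p
a(H, k) = 0 (a(H, k) = (0*k)*H = 0*H = 0)
v = 11 (v = 5 - ((-19 + 7) + 2*3) = 5 - (-12 + 6) = 5 - 1*(-6) = 5 + 6 = 11)
v*(-15 + a(-1, -9)) = 11*(-15 + 0) = 11*(-15) = -165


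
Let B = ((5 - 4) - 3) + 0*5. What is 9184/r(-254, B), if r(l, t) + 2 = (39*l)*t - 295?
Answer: 9184/19515 ≈ 0.47061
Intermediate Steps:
B = -2 (B = (1 - 3) + 0 = -2 + 0 = -2)
r(l, t) = -297 + 39*l*t (r(l, t) = -2 + ((39*l)*t - 295) = -2 + (39*l*t - 295) = -2 + (-295 + 39*l*t) = -297 + 39*l*t)
9184/r(-254, B) = 9184/(-297 + 39*(-254)*(-2)) = 9184/(-297 + 19812) = 9184/19515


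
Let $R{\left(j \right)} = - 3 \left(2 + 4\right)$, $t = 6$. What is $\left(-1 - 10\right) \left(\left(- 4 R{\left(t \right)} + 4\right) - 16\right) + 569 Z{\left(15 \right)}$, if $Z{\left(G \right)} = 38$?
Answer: $20962$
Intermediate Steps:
$R{\left(j \right)} = -18$ ($R{\left(j \right)} = \left(-3\right) 6 = -18$)
$\left(-1 - 10\right) \left(\left(- 4 R{\left(t \right)} + 4\right) - 16\right) + 569 Z{\left(15 \right)} = \left(-1 - 10\right) \left(\left(\left(-4\right) \left(-18\right) + 4\right) - 16\right) + 569 \cdot 38 = - 11 \left(\left(72 + 4\right) - 16\right) + 21622 = - 11 \left(76 - 16\right) + 21622 = \left(-11\right) 60 + 21622 = -660 + 21622 = 20962$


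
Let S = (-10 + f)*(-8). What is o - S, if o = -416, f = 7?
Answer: -440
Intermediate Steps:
S = 24 (S = (-10 + 7)*(-8) = -3*(-8) = 24)
o - S = -416 - 1*24 = -416 - 24 = -440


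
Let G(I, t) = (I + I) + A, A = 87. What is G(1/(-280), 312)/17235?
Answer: 12179/2412900 ≈ 0.0050475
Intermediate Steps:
G(I, t) = 87 + 2*I (G(I, t) = (I + I) + 87 = 2*I + 87 = 87 + 2*I)
G(1/(-280), 312)/17235 = (87 + 2/(-280))/17235 = (87 + 2*(-1/280))*(1/17235) = (87 - 1/140)*(1/17235) = (12179/140)*(1/17235) = 12179/2412900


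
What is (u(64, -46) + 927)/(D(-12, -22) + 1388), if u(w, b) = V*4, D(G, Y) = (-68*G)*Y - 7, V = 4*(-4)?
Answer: -863/16571 ≈ -0.052079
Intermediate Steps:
V = -16
D(G, Y) = -7 - 68*G*Y (D(G, Y) = -68*G*Y - 7 = -7 - 68*G*Y)
u(w, b) = -64 (u(w, b) = -16*4 = -64)
(u(64, -46) + 927)/(D(-12, -22) + 1388) = (-64 + 927)/((-7 - 68*(-12)*(-22)) + 1388) = 863/((-7 - 17952) + 1388) = 863/(-17959 + 1388) = 863/(-16571) = 863*(-1/16571) = -863/16571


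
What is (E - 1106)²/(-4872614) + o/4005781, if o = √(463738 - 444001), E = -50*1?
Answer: -668168/2436307 + 3*√2193/4005781 ≈ -0.27422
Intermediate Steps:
E = -50
o = 3*√2193 (o = √19737 = 3*√2193 ≈ 140.49)
(E - 1106)²/(-4872614) + o/4005781 = (-50 - 1106)²/(-4872614) + (3*√2193)/4005781 = (-1156)²*(-1/4872614) + (3*√2193)*(1/4005781) = 1336336*(-1/4872614) + 3*√2193/4005781 = -668168/2436307 + 3*√2193/4005781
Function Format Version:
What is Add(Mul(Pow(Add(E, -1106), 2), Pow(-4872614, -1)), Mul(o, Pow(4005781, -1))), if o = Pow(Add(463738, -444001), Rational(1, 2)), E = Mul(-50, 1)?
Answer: Add(Rational(-668168, 2436307), Mul(Rational(3, 4005781), Pow(2193, Rational(1, 2)))) ≈ -0.27422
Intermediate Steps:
E = -50
o = Mul(3, Pow(2193, Rational(1, 2))) (o = Pow(19737, Rational(1, 2)) = Mul(3, Pow(2193, Rational(1, 2))) ≈ 140.49)
Add(Mul(Pow(Add(E, -1106), 2), Pow(-4872614, -1)), Mul(o, Pow(4005781, -1))) = Add(Mul(Pow(Add(-50, -1106), 2), Pow(-4872614, -1)), Mul(Mul(3, Pow(2193, Rational(1, 2))), Pow(4005781, -1))) = Add(Mul(Pow(-1156, 2), Rational(-1, 4872614)), Mul(Mul(3, Pow(2193, Rational(1, 2))), Rational(1, 4005781))) = Add(Mul(1336336, Rational(-1, 4872614)), Mul(Rational(3, 4005781), Pow(2193, Rational(1, 2)))) = Add(Rational(-668168, 2436307), Mul(Rational(3, 4005781), Pow(2193, Rational(1, 2))))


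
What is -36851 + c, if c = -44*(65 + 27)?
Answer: -40899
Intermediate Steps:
c = -4048 (c = -44*92 = -4048)
-36851 + c = -36851 - 4048 = -40899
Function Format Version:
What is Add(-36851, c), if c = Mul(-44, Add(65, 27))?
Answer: -40899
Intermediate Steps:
c = -4048 (c = Mul(-44, 92) = -4048)
Add(-36851, c) = Add(-36851, -4048) = -40899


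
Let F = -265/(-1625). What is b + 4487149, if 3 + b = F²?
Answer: 473954799059/105625 ≈ 4.4871e+6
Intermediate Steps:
F = 53/325 (F = -265*(-1/1625) = 53/325 ≈ 0.16308)
b = -314066/105625 (b = -3 + (53/325)² = -3 + 2809/105625 = -314066/105625 ≈ -2.9734)
b + 4487149 = -314066/105625 + 4487149 = 473954799059/105625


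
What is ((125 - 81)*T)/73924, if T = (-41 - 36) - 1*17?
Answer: -1034/18481 ≈ -0.055949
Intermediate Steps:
T = -94 (T = -77 - 17 = -94)
((125 - 81)*T)/73924 = ((125 - 81)*(-94))/73924 = (44*(-94))*(1/73924) = -4136*1/73924 = -1034/18481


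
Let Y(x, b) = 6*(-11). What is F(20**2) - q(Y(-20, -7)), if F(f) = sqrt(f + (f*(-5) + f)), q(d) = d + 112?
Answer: -46 + 20*I*sqrt(3) ≈ -46.0 + 34.641*I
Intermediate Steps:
Y(x, b) = -66
q(d) = 112 + d
F(f) = sqrt(3)*sqrt(-f) (F(f) = sqrt(f + (-5*f + f)) = sqrt(f - 4*f) = sqrt(-3*f) = sqrt(3)*sqrt(-f))
F(20**2) - q(Y(-20, -7)) = sqrt(3)*sqrt(-1*20**2) - (112 - 66) = sqrt(3)*sqrt(-1*400) - 1*46 = sqrt(3)*sqrt(-400) - 46 = sqrt(3)*(20*I) - 46 = 20*I*sqrt(3) - 46 = -46 + 20*I*sqrt(3)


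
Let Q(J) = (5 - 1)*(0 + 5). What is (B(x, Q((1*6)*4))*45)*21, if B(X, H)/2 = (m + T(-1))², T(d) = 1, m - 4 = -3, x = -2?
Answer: 7560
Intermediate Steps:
m = 1 (m = 4 - 3 = 1)
Q(J) = 20 (Q(J) = 4*5 = 20)
B(X, H) = 8 (B(X, H) = 2*(1 + 1)² = 2*2² = 2*4 = 8)
(B(x, Q((1*6)*4))*45)*21 = (8*45)*21 = 360*21 = 7560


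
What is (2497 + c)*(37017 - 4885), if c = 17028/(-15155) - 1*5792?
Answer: -1605081859396/15155 ≈ -1.0591e+8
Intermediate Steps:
c = -87794788/15155 (c = 17028*(-1/15155) - 5792 = -17028/15155 - 5792 = -87794788/15155 ≈ -5793.1)
(2497 + c)*(37017 - 4885) = (2497 - 87794788/15155)*(37017 - 4885) = -49952753/15155*32132 = -1605081859396/15155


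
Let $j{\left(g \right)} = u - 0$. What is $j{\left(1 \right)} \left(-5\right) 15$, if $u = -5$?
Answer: $375$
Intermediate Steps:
$j{\left(g \right)} = -5$ ($j{\left(g \right)} = -5 - 0 = -5 + 0 = -5$)
$j{\left(1 \right)} \left(-5\right) 15 = \left(-5\right) \left(-5\right) 15 = 25 \cdot 15 = 375$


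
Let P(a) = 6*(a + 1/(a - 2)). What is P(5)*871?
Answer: 27872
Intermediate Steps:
P(a) = 6*a + 6/(-2 + a) (P(a) = 6*(a + 1/(-2 + a)) = 6*a + 6/(-2 + a))
P(5)*871 = (6*(1 + 5² - 2*5)/(-2 + 5))*871 = (6*(1 + 25 - 10)/3)*871 = (6*(⅓)*16)*871 = 32*871 = 27872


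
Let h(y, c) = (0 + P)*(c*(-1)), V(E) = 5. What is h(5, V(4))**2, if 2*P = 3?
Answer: 225/4 ≈ 56.250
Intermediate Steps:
P = 3/2 (P = (1/2)*3 = 3/2 ≈ 1.5000)
h(y, c) = -3*c/2 (h(y, c) = (0 + 3/2)*(c*(-1)) = 3*(-c)/2 = -3*c/2)
h(5, V(4))**2 = (-3/2*5)**2 = (-15/2)**2 = 225/4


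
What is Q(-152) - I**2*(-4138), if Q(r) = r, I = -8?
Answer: 264680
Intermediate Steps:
Q(-152) - I**2*(-4138) = -152 - (-8)**2*(-4138) = -152 - 64*(-4138) = -152 - 1*(-264832) = -152 + 264832 = 264680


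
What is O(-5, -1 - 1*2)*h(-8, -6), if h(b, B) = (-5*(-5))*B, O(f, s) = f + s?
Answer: 1200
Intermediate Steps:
h(b, B) = 25*B
O(-5, -1 - 1*2)*h(-8, -6) = (-5 + (-1 - 1*2))*(25*(-6)) = (-5 + (-1 - 2))*(-150) = (-5 - 3)*(-150) = -8*(-150) = 1200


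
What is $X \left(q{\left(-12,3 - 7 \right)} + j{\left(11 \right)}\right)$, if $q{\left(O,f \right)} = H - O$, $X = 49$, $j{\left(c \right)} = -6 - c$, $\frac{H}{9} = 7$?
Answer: $2842$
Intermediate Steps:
$H = 63$ ($H = 9 \cdot 7 = 63$)
$q{\left(O,f \right)} = 63 - O$
$X \left(q{\left(-12,3 - 7 \right)} + j{\left(11 \right)}\right) = 49 \left(\left(63 - -12\right) - 17\right) = 49 \left(\left(63 + 12\right) - 17\right) = 49 \left(75 - 17\right) = 49 \cdot 58 = 2842$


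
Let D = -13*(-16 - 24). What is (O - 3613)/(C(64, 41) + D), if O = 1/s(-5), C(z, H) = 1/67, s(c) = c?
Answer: -1210422/174205 ≈ -6.9483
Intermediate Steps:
D = 520 (D = -13*(-40) = 520)
C(z, H) = 1/67
O = -1/5 (O = 1/(-5) = -1/5 ≈ -0.20000)
(O - 3613)/(C(64, 41) + D) = (-1/5 - 3613)/(1/67 + 520) = -18066/(5*34841/67) = -18066/5*67/34841 = -1210422/174205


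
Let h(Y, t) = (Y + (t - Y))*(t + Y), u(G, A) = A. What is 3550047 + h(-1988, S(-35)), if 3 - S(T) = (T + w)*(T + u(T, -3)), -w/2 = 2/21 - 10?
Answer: 2214429340/441 ≈ 5.0214e+6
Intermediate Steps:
w = 416/21 (w = -2*(2/21 - 10) = -2*(-208/21) = 416/21 ≈ 19.810)
S(T) = 3 - (-3 + T)*(416/21 + T) (S(T) = 3 - (T + 416/21)*(T - 3) = 3 - (416/21 + T)*(-3 + T) = 3 - (-3 + T)*(416/21 + T))
h(Y, t) = t*(Y + t)
3550047 + h(-1988, S(-35)) = 3550047 + (437/7 - 1*(-35)**2 - 353/21*(-35))*(-1988 + (437/7 - 1*(-35)**2 - 353/21*(-35))) = 3550047 + (437/7 - 1*1225 + 1765/3)*(-1988 + (437/7 - 1*1225 + 1765/3)) = 3550047 + (437/7 - 1225 + 1765/3)*(-1988 + (437/7 - 1225 + 1765/3)) = 3550047 - 12059*(-1988 - 12059/21)/21 = 3550047 - 12059/21*(-53807/21) = 3550047 + 648858613/441 = 2214429340/441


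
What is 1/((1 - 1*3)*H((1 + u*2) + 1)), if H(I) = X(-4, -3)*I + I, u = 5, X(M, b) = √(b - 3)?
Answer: I/(24*(√6 - I)) ≈ -0.0059524 + 0.01458*I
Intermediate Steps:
X(M, b) = √(-3 + b)
H(I) = I + I*I*√6 (H(I) = √(-3 - 3)*I + I = √(-6)*I + I = (I*√6)*I + I = I*I*√6 + I = I + I*I*√6)
1/((1 - 1*3)*H((1 + u*2) + 1)) = 1/((1 - 1*3)*(((1 + 5*2) + 1)*(1 + I*√6))) = 1/((1 - 3)*(((1 + 10) + 1)*(1 + I*√6))) = 1/(-2*(11 + 1)*(1 + I*√6)) = 1/(-24*(1 + I*√6)) = 1/(-2*(12 + 12*I*√6)) = 1/(-24 - 24*I*√6)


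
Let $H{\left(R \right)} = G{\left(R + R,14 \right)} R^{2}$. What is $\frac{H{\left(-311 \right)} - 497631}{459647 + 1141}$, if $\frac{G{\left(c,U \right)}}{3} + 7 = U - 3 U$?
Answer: $- \frac{20646}{893} \approx -23.12$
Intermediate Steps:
$G{\left(c,U \right)} = -21 - 6 U$ ($G{\left(c,U \right)} = -21 + 3 \left(U - 3 U\right) = -21 + 3 \left(- 2 U\right) = -21 - 6 U$)
$H{\left(R \right)} = - 105 R^{2}$ ($H{\left(R \right)} = \left(-21 - 84\right) R^{2} = - 105 R^{2}$)
$\frac{H{\left(-311 \right)} - 497631}{459647 + 1141} = \frac{- 105 \left(-311\right)^{2} - 497631}{459647 + 1141} = \frac{\left(-105\right) 96721 - 497631}{460788} = \left(-10155705 - 497631\right) \frac{1}{460788} = \left(-10653336\right) \frac{1}{460788} = - \frac{20646}{893}$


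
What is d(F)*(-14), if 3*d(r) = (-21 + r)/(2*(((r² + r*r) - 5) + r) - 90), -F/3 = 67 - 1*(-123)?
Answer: 197/92740 ≈ 0.0021242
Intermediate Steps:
F = -570 (F = -3*(67 - 1*(-123)) = -3*(67 + 123) = -3*190 = -570)
d(r) = (-21 + r)/(3*(-100 + 2*r + 4*r²)) (d(r) = ((-21 + r)/(2*(((r² + r*r) - 5) + r) - 90))/3 = ((-21 + r)/(2*(((r² + r²) - 5) + r) - 90))/3 = ((-21 + r)/(2*((2*r² - 5) + r) - 90))/3 = ((-21 + r)/(2*((-5 + 2*r²) + r) - 90))/3 = ((-21 + r)/(2*(-5 + r + 2*r²) - 90))/3 = ((-21 + r)/((-10 + 2*r + 4*r²) - 90))/3 = ((-21 + r)/(-100 + 2*r + 4*r²))/3 = (-21 + r)/(3*(-100 + 2*r + 4*r²)))
d(F)*(-14) = ((-21 - 570)/(6*(-50 - 570 + 2*(-570)²)))*(-14) = ((⅙)*(-591)/(-50 - 570 + 2*324900))*(-14) = ((⅙)*(-591)/(-50 - 570 + 649800))*(-14) = ((⅙)*(-591)/649180)*(-14) = ((⅙)*(1/649180)*(-591))*(-14) = -197/1298360*(-14) = 197/92740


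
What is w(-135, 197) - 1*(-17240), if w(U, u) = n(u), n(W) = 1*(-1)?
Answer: 17239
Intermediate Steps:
n(W) = -1
w(U, u) = -1
w(-135, 197) - 1*(-17240) = -1 - 1*(-17240) = -1 + 17240 = 17239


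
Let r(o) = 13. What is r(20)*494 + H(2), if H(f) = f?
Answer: 6424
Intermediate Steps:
r(20)*494 + H(2) = 13*494 + 2 = 6422 + 2 = 6424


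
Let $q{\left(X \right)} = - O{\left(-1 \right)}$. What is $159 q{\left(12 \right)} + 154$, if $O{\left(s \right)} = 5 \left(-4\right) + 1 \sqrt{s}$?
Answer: $3334 - 159 i \approx 3334.0 - 159.0 i$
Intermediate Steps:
$O{\left(s \right)} = -20 + \sqrt{s}$
$q{\left(X \right)} = 20 - i$ ($q{\left(X \right)} = - (-20 + \sqrt{-1}) = - (-20 + i) = 20 - i$)
$159 q{\left(12 \right)} + 154 = 159 \left(20 - i\right) + 154 = \left(3180 - 159 i\right) + 154 = 3334 - 159 i$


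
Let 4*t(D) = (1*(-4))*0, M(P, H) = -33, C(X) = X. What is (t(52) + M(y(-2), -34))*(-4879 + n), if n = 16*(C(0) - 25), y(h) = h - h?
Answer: 174207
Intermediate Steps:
y(h) = 0
n = -400 (n = 16*(0 - 25) = 16*(-25) = -400)
t(D) = 0 (t(D) = ((1*(-4))*0)/4 = (-4*0)/4 = (¼)*0 = 0)
(t(52) + M(y(-2), -34))*(-4879 + n) = (0 - 33)*(-4879 - 400) = -33*(-5279) = 174207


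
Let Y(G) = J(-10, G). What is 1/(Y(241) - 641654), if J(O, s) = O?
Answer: -1/641664 ≈ -1.5584e-6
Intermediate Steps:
Y(G) = -10
1/(Y(241) - 641654) = 1/(-10 - 641654) = 1/(-641664) = -1/641664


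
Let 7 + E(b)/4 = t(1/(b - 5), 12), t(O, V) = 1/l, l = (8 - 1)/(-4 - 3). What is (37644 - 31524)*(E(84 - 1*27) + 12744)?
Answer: 77797440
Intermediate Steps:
l = -1 (l = 7/(-7) = 7*(-⅐) = -1)
t(O, V) = -1 (t(O, V) = 1/(-1) = -1)
E(b) = -32 (E(b) = -28 + 4*(-1) = -28 - 4 = -32)
(37644 - 31524)*(E(84 - 1*27) + 12744) = (37644 - 31524)*(-32 + 12744) = 6120*12712 = 77797440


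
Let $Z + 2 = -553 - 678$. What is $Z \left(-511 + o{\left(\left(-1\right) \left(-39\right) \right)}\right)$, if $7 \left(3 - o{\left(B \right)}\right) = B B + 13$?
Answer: $\frac{6275970}{7} \approx 8.9657 \cdot 10^{5}$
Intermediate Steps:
$Z = -1233$ ($Z = -2 - 1231 = -1233$)
$o{\left(B \right)} = \frac{8}{7} - \frac{B^{2}}{7}$ ($o{\left(B \right)} = 3 - \frac{B B + 13}{7} = 3 - \frac{B^{2} + 13}{7} = 3 - \frac{13 + B^{2}}{7} = 3 - \left(\frac{13}{7} + \frac{B^{2}}{7}\right) = \frac{8}{7} - \frac{B^{2}}{7}$)
$Z \left(-511 + o{\left(\left(-1\right) \left(-39\right) \right)}\right) = - 1233 \left(-511 + \left(\frac{8}{7} - \frac{\left(\left(-1\right) \left(-39\right)\right)^{2}}{7}\right)\right) = - 1233 \left(-511 + \left(\frac{8}{7} - \frac{39^{2}}{7}\right)\right) = - 1233 \left(-511 + \left(\frac{8}{7} - \frac{1521}{7}\right)\right) = - 1233 \left(-511 - \frac{1513}{7}\right) = \left(-1233\right) \left(- \frac{5090}{7}\right) = \frac{6275970}{7}$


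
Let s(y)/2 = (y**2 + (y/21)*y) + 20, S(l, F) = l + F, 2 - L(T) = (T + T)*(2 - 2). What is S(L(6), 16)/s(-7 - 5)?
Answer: 63/1196 ≈ 0.052676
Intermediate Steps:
L(T) = 2 (L(T) = 2 - (T + T)*(2 - 2) = 2 - 2*T*0 = 2 - 1*0 = 2 + 0 = 2)
S(l, F) = F + l
s(y) = 40 + 44*y**2/21 (s(y) = 2*((y**2 + (y/21)*y) + 20) = 2*((y**2 + y**2/21) + 20) = 2*(22*y**2/21 + 20) = 2*(20 + 22*y**2/21) = 40 + 44*y**2/21)
S(L(6), 16)/s(-7 - 5) = (16 + 2)/(40 + 44*(-7 - 5)**2/21) = 18/(40 + (44/21)*(-12)**2) = 18/(40 + (44/21)*144) = 18/(40 + 2112/7) = 18/(2392/7) = 18*(7/2392) = 63/1196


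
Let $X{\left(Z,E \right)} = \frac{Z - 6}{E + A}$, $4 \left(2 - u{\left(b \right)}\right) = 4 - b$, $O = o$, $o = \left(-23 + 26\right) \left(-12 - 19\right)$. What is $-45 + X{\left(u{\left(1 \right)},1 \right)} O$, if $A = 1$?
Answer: $\frac{1407}{8} \approx 175.88$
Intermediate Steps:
$o = -93$ ($o = 3 \left(-31\right) = -93$)
$O = -93$
$u{\left(b \right)} = 1 + \frac{b}{4}$ ($u{\left(b \right)} = 2 - \frac{4 - b}{4} = 2 + \left(-1 + \frac{b}{4}\right) = 1 + \frac{b}{4}$)
$X{\left(Z,E \right)} = \frac{-6 + Z}{1 + E}$ ($X{\left(Z,E \right)} = \frac{Z - 6}{E + 1} = \frac{-6 + Z}{1 + E}$)
$-45 + X{\left(u{\left(1 \right)},1 \right)} O = -45 + \frac{-6 + \left(1 + \frac{1}{4} \cdot 1\right)}{1 + 1} \left(-93\right) = -45 + \frac{-6 + \left(1 + \frac{1}{4}\right)}{2} \left(-93\right) = -45 + \frac{-6 + \frac{5}{4}}{2} \left(-93\right) = -45 + \frac{1}{2} \left(- \frac{19}{4}\right) \left(-93\right) = -45 - - \frac{1767}{8} = -45 + \frac{1767}{8} = \frac{1407}{8}$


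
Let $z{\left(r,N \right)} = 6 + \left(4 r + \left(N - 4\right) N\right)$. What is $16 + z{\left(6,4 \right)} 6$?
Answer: $196$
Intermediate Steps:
$z{\left(r,N \right)} = 6 + 4 r + N \left(-4 + N\right)$ ($z{\left(r,N \right)} = 6 + \left(4 r + \left(N - 4\right) N\right) = 6 + \left(4 r + \left(-4 + N\right) N\right) = 6 + \left(4 r + N \left(-4 + N\right)\right) = 6 + 4 r + N \left(-4 + N\right)$)
$16 + z{\left(6,4 \right)} 6 = 16 + \left(6 + 4^{2} - 16 + 4 \cdot 6\right) 6 = 16 + \left(6 + 16 - 16 + 24\right) 6 = 16 + 30 \cdot 6 = 16 + 180 = 196$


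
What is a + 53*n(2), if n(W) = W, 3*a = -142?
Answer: 176/3 ≈ 58.667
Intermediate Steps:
a = -142/3 (a = (⅓)*(-142) = -142/3 ≈ -47.333)
a + 53*n(2) = -142/3 + 53*2 = -142/3 + 106 = 176/3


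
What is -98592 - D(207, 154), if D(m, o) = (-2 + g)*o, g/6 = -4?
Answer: -94588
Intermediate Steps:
g = -24 (g = 6*(-4) = -24)
D(m, o) = -26*o (D(m, o) = (-2 - 24)*o = -26*o)
-98592 - D(207, 154) = -98592 - (-26)*154 = -98592 - 1*(-4004) = -98592 + 4004 = -94588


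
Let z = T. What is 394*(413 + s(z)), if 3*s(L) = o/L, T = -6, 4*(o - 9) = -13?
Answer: 5853461/36 ≈ 1.6260e+5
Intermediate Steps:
o = 23/4 (o = 9 + (¼)*(-13) = 9 - 13/4 = 23/4 ≈ 5.7500)
z = -6
s(L) = 23/(12*L) (s(L) = (23/(4*L))/3 = 23/(12*L))
394*(413 + s(z)) = 394*(413 + (23/12)/(-6)) = 394*(413 + (23/12)*(-⅙)) = 394*(413 - 23/72) = 394*(29713/72) = 5853461/36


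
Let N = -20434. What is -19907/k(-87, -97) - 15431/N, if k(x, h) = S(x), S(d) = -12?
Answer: 203482405/122604 ≈ 1659.7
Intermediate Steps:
k(x, h) = -12
-19907/k(-87, -97) - 15431/N = -19907/(-12) - 15431/(-20434) = -19907*(-1/12) - 15431*(-1/20434) = 19907/12 + 15431/20434 = 203482405/122604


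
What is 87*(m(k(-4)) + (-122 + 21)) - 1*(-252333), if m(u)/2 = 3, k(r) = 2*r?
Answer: 244068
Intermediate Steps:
m(u) = 6 (m(u) = 2*3 = 6)
87*(m(k(-4)) + (-122 + 21)) - 1*(-252333) = 87*(6 + (-122 + 21)) - 1*(-252333) = 87*(6 - 101) + 252333 = 87*(-95) + 252333 = -8265 + 252333 = 244068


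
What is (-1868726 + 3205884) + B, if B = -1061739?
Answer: 275419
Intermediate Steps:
(-1868726 + 3205884) + B = (-1868726 + 3205884) - 1061739 = 1337158 - 1061739 = 275419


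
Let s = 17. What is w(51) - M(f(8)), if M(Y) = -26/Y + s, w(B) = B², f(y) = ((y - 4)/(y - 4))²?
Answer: 2610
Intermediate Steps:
f(y) = 1 (f(y) = ((-4 + y)/(-4 + y))² = 1² = 1)
M(Y) = 17 - 26/Y (M(Y) = -26/Y + 17 = 17 - 26/Y)
w(51) - M(f(8)) = 51² - (17 - 26/1) = 2601 - (17 - 26*1) = 2601 - (17 - 26) = 2601 - 1*(-9) = 2601 + 9 = 2610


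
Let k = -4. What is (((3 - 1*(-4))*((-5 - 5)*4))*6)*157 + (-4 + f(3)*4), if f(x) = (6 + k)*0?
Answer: -263764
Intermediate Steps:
f(x) = 0 (f(x) = (6 - 4)*0 = 2*0 = 0)
(((3 - 1*(-4))*((-5 - 5)*4))*6)*157 + (-4 + f(3)*4) = (((3 - 1*(-4))*((-5 - 5)*4))*6)*157 + (-4 + 0*4) = (((3 + 4)*(-10*4))*6)*157 + (-4 + 0) = ((7*(-40))*6)*157 - 4 = -280*6*157 - 4 = -1680*157 - 4 = -263760 - 4 = -263764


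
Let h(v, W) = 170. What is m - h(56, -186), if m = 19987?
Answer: 19817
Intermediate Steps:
m - h(56, -186) = 19987 - 1*170 = 19987 - 170 = 19817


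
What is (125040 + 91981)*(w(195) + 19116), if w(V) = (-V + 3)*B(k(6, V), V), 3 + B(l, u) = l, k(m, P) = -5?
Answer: 4481917692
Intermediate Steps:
B(l, u) = -3 + l
w(V) = -24 + 8*V (w(V) = (-V + 3)*(-3 - 5) = (3 - V)*(-8) = -24 + 8*V)
(125040 + 91981)*(w(195) + 19116) = (125040 + 91981)*((-24 + 8*195) + 19116) = 217021*((-24 + 1560) + 19116) = 217021*(1536 + 19116) = 217021*20652 = 4481917692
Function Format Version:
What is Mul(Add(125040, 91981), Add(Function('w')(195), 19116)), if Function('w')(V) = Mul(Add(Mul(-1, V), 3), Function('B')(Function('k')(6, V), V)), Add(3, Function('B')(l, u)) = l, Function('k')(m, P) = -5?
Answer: 4481917692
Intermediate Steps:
Function('B')(l, u) = Add(-3, l)
Function('w')(V) = Add(-24, Mul(8, V)) (Function('w')(V) = Mul(Add(Mul(-1, V), 3), Add(-3, -5)) = Mul(Add(3, Mul(-1, V)), -8) = Add(-24, Mul(8, V)))
Mul(Add(125040, 91981), Add(Function('w')(195), 19116)) = Mul(Add(125040, 91981), Add(Add(-24, Mul(8, 195)), 19116)) = Mul(217021, Add(Add(-24, 1560), 19116)) = Mul(217021, Add(1536, 19116)) = Mul(217021, 20652) = 4481917692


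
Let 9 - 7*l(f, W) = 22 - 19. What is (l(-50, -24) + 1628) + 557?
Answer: 15301/7 ≈ 2185.9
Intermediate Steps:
l(f, W) = 6/7 (l(f, W) = 9/7 - (22 - 19)/7 = 9/7 - ⅐*3 = 9/7 - 3/7 = 6/7)
(l(-50, -24) + 1628) + 557 = (6/7 + 1628) + 557 = 11402/7 + 557 = 15301/7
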